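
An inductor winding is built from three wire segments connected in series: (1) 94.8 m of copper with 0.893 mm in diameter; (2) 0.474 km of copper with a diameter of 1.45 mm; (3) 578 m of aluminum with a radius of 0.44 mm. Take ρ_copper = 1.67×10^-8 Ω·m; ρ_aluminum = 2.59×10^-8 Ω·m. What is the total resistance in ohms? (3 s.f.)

31.9 Ω

Seg 1: A = π(d/2)² = π(4.4650e-04 m)² = 6.263e-07 m²
R_1 = (1.67×10^-8)(94.8)/(6.263e-07) = 2.528 Ω
Seg 2: A = π(d/2)² = π(7.2500e-04 m)² = 1.651e-06 m²
R_2 = (1.67×10^-8)(474)/(1.651e-06) = 4.794 Ω
Seg 3: A = πr² = π(4.4000e-04 m)² = 6.082e-07 m²
R_3 = (2.59×10^-8)(578)/(6.082e-07) = 24.61 Ω
R_total = R_1 + R_2 + R_3 = 31.9 Ω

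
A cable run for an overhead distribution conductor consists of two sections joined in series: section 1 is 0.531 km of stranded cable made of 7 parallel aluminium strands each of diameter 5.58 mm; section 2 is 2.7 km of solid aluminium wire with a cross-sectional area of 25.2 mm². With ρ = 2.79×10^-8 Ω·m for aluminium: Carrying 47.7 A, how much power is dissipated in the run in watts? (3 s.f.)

7000 W

Section 1: A_strand = π(2.7900e-03)² = 2.445e-05 m²; R₁ = ρL/(N·A_s) = (2.79×10^-8)(531)/(7×2.445e-05) = 0.08655 Ω
Section 2: A = 25.2 mm² = 2.520e-05 m²
R₂ = (2.79×10^-8)(2700)/(2.520e-05) = 2.989 Ω
R = R₁ + R₂ = 3.076 Ω
P = I²R = (47.7)² × 3.076 = 7000 W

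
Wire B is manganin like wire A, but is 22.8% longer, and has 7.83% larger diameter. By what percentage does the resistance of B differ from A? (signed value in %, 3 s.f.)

R ∝ L/d², so R_B/R_A = (1 + 22.8/100) × (1 + 7.83/100)⁻²
= 1.228 × 0.86 = 1.056
(R_B − R_A)/R_A = 1.056 − 1 = 5.61%

5.61%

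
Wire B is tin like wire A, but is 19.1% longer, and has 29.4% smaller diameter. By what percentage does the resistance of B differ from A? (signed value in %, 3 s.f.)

R ∝ L/d², so R_B/R_A = (1 + 19.1/100) × (1 − 29.4/100)⁻²
= 1.191 × 2.006 = 2.389
(R_B − R_A)/R_A = 2.389 − 1 = 139%

139%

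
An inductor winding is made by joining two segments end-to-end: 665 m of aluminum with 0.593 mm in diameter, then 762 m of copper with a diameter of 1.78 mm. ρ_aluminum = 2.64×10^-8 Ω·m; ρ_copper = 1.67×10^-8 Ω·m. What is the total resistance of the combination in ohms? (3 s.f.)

68.7 Ω

Segment 1: A = π(d/2)² = π(2.9650e-04 m)² = 2.762e-07 m²
R₁ = ρL/A = (2.64×10^-8)(665)/(2.762e-07) = 63.57 Ω
Segment 2: A = π(d/2)² = π(8.9000e-04 m)² = 2.488e-06 m²
R₂ = (1.67×10^-8)(762)/(2.488e-06) = 5.114 Ω
R = R₁ + R₂ = 68.7 Ω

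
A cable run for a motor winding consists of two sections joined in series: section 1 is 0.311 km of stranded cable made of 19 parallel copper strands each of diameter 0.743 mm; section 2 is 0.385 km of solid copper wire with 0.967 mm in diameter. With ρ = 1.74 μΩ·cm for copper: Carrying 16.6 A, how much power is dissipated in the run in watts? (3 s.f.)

ρ = 1.74 μΩ·cm = 1.74×10^-8 Ω·m
Section 1: A_strand = π(3.7150e-04)² = 4.336e-07 m²; R₁ = ρL/(N·A_s) = (1.74×10^-8)(311)/(19×4.336e-07) = 0.6569 Ω
Section 2: A = π(d/2)² = π(4.8350e-04 m)² = 7.344e-07 m²
R₂ = (1.74×10^-8)(385)/(7.344e-07) = 9.122 Ω
R = R₁ + R₂ = 9.778 Ω
P = I²R = (16.6)² × 9.778 = 2690 W

2690 W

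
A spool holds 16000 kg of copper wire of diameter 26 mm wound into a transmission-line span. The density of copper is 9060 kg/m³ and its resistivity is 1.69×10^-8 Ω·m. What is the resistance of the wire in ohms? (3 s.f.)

A = π(d/2)² = π(1.3000e-02 m)² = 5.3093e-04 m²
L = m/(density·A) = 16000/(9060×5.3093e-04) = 3326 m
R = ρL/A = (1.69×10^-8)(3326)/(5.3093e-04) = 0.106 Ω

0.106 Ω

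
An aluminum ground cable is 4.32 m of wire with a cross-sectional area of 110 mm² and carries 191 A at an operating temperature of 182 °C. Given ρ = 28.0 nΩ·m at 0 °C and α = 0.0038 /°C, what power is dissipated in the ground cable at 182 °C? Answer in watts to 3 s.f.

ρ = 28.0 nΩ·m = 2.80×10^-8 Ω·m
A = 110 mm² = 1.100e-04 m²
R₍0₎ = ρL/A = (2.80×10^-8)(4.32)/(1.100e-04) = 0.0011 Ω
R₍182₎ = R₍0₎(1 + αΔT) = 0.0011 × (1 + 0.0038×182) = 0.00186 Ω
P = I²R = (191)² × 0.00186 = 67.9 W

67.9 W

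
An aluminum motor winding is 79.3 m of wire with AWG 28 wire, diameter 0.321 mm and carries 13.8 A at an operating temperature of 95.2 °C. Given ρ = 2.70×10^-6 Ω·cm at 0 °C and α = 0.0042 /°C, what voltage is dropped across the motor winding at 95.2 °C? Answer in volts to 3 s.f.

511 V

ρ = 2.70×10^-6 Ω·cm = 2.70×10^-8 Ω·m
A = π(0.321/2 mm)² = π(1.6050e-04 m)² = 8.093e-08 m²
R₍0₎ = ρL/A = (2.70×10^-8)(79.3)/(8.093e-08) = 26.46 Ω
R₍95.2₎ = R₍0₎(1 + αΔT) = 26.46 × (1 + 0.0042×95.2) = 37.04 Ω
V = IR = 13.8 × 37.04 = 511 V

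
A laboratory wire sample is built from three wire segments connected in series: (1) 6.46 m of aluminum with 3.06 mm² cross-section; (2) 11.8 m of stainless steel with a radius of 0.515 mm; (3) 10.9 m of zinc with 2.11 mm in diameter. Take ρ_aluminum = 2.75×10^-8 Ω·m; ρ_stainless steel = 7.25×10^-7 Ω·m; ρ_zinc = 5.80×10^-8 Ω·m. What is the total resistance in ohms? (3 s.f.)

Seg 1: A = 3.06 mm² = 3.060e-06 m²
R_1 = (2.75×10^-8)(6.46)/(3.060e-06) = 0.05806 Ω
Seg 2: A = πr² = π(5.1500e-04 m)² = 8.332e-07 m²
R_2 = (7.25×10^-7)(11.8)/(8.332e-07) = 10.27 Ω
Seg 3: A = π(d/2)² = π(1.0550e-03 m)² = 3.497e-06 m²
R_3 = (5.80×10^-8)(10.9)/(3.497e-06) = 0.1808 Ω
R_total = R_1 + R_2 + R_3 = 10.5 Ω

10.5 Ω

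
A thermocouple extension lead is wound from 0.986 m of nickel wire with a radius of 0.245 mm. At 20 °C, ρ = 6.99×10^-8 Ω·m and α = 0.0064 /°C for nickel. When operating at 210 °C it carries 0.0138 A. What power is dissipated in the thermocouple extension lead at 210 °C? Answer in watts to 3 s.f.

1.54×10^-4 W

A = πr² = π(2.4500e-04 m)² = 1.886e-07 m²
R₍20₎ = ρL/A = (6.99×10^-8)(0.986)/(1.886e-07) = 0.3655 Ω
R₍210₎ = R₍20₎(1 + αΔT) = 0.3655 × (1 + 0.0064×190) = 0.8099 Ω
P = I²R = (0.0138)² × 0.8099 = 1.54×10^-4 W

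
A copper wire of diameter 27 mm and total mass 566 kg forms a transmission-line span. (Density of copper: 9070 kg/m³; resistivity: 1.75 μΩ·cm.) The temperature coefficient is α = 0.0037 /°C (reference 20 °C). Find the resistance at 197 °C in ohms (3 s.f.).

0.00551 Ω

ρ = 1.75 μΩ·cm = 1.75×10^-8 Ω·m
A = π(d/2)² = π(1.3500e-02 m)² = 5.7256e-04 m²
L = m/(density·A) = 566/(9070×5.7256e-04) = 109 m
R = ρL/A = (1.75×10^-8)(109)/(5.7256e-04) = 0.003331 Ω
R(197 °C) = 0.003331 × (1 + 0.0037×177) = 0.00551 Ω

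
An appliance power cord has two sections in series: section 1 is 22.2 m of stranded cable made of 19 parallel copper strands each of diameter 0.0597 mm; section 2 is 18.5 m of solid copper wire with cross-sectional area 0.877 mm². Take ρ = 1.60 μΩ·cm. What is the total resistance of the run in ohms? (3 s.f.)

7.02 Ω

ρ = 1.60 μΩ·cm = 1.60×10^-8 Ω·m
Section 1: A_strand = π(2.9850e-05)² = 2.799e-09 m²; R₁ = ρL/(N·A_s) = (1.60×10^-8)(22.2)/(19×2.799e-09) = 6.679 Ω
Section 2: A = 0.877 mm² = 8.770e-07 m²
R₂ = (1.60×10^-8)(18.5)/(8.770e-07) = 0.3375 Ω
R = R₁ + R₂ = 7.02 Ω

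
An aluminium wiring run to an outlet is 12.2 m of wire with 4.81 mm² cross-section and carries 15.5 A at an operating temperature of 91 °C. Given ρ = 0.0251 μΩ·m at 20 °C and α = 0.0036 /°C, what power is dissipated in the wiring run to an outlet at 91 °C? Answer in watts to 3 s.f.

ρ = 0.0251 μΩ·m = 2.51×10^-8 Ω·m
A = 4.81 mm² = 4.810e-06 m²
R₍20₎ = ρL/A = (2.51×10^-8)(12.2)/(4.810e-06) = 0.06366 Ω
R₍91₎ = R₍20₎(1 + αΔT) = 0.06366 × (1 + 0.0036×71) = 0.07994 Ω
P = I²R = (15.5)² × 0.07994 = 19.2 W

19.2 W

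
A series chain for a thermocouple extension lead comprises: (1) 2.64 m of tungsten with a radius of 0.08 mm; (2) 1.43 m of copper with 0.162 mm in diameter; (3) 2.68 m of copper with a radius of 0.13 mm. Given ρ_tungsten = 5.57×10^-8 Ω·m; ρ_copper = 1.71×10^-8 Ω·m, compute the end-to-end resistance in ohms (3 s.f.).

Seg 1: A = πr² = π(8.0000e-05 m)² = 2.011e-08 m²
R_1 = (5.57×10^-8)(2.64)/(2.011e-08) = 7.314 Ω
Seg 2: A = π(d/2)² = π(8.1000e-05 m)² = 2.061e-08 m²
R_2 = (1.71×10^-8)(1.43)/(2.061e-08) = 1.186 Ω
Seg 3: A = πr² = π(1.3000e-04 m)² = 5.309e-08 m²
R_3 = (1.71×10^-8)(2.68)/(5.309e-08) = 0.8632 Ω
R_total = R_1 + R_2 + R_3 = 9.36 Ω

9.36 Ω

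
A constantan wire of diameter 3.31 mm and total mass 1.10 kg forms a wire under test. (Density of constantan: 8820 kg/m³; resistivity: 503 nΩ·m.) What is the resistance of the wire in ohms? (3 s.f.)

ρ = 503 nΩ·m = 5.03×10^-7 Ω·m
A = π(d/2)² = π(1.6550e-03 m)² = 8.6049e-06 m²
L = m/(density·A) = 1.1/(8820×8.6049e-06) = 14.49 m
R = ρL/A = (5.03×10^-7)(14.49)/(8.6049e-06) = 0.847 Ω

0.847 Ω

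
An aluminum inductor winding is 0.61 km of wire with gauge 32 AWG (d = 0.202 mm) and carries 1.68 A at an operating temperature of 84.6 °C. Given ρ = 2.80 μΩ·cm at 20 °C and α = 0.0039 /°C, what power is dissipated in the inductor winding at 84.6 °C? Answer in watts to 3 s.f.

1880 W

ρ = 2.80 μΩ·cm = 2.80×10^-8 Ω·m
A = π(0.202/2 mm)² = π(1.0100e-04 m)² = 3.205e-08 m²
R₍20₎ = ρL/A = (2.80×10^-8)(610)/(3.205e-08) = 533 Ω
R₍84.6₎ = R₍20₎(1 + αΔT) = 533 × (1 + 0.0039×64.6) = 667.2 Ω
P = I²R = (1.68)² × 667.2 = 1880 W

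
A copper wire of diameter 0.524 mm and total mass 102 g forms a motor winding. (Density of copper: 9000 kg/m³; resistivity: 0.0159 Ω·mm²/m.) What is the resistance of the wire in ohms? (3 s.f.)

3.87 Ω

ρ = 0.0159 Ω·mm²/m = 1.59×10^-8 Ω·m
A = π(d/2)² = π(2.6200e-04 m)² = 2.1565e-07 m²
L = m/(density·A) = 0.102/(9000×2.1565e-07) = 52.55 m
R = ρL/A = (1.59×10^-8)(52.55)/(2.1565e-07) = 3.87 Ω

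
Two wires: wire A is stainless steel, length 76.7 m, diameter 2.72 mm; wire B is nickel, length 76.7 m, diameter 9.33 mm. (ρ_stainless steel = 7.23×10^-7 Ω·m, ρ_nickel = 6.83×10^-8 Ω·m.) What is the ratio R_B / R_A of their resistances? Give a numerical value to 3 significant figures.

0.00803

R ∝ ρL/d², so R_B/R_A = (ρ_B/ρ_A) × (d_A/d_B)²
= (6.83×10^-8/7.23×10^-7) × (2.72/9.33)² = 0.00803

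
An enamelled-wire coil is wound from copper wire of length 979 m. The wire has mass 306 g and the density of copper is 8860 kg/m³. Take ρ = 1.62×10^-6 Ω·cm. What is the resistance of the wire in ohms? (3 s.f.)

ρ = 1.62×10^-6 Ω·cm = 1.62×10^-8 Ω·m
A = m/(density·L) = 0.306/(8860×979) = 3.5278e-08 m²
R = ρL/A = (1.62×10^-8)(979)/(3.5278e-08) = 450 Ω

450 Ω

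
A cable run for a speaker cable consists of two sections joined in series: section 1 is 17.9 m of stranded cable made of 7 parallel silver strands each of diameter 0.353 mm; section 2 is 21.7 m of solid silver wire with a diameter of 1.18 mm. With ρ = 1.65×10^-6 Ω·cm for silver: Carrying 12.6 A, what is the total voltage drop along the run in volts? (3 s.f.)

ρ = 1.65×10^-6 Ω·cm = 1.65×10^-8 Ω·m
Section 1: A_strand = π(1.7650e-04)² = 9.787e-08 m²; R₁ = ρL/(N·A_s) = (1.65×10^-8)(17.9)/(7×9.787e-08) = 0.4311 Ω
Section 2: A = π(d/2)² = π(5.9000e-04 m)² = 1.094e-06 m²
R₂ = (1.65×10^-8)(21.7)/(1.094e-06) = 0.3274 Ω
R = R₁ + R₂ = 0.7585 Ω
V = IR = 12.6 × 0.7585 = 9.56 V

9.56 V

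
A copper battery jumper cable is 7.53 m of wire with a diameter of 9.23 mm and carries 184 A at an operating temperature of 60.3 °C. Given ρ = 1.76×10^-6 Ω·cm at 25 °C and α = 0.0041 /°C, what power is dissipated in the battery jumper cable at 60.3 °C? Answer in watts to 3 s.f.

ρ = 1.76×10^-6 Ω·cm = 1.76×10^-8 Ω·m
A = π(d/2)² = π(4.6150e-03 m)² = 6.691e-05 m²
R₍25₎ = ρL/A = (1.76×10^-8)(7.53)/(6.691e-05) = 0.001981 Ω
R₍60.3₎ = R₍25₎(1 + αΔT) = 0.001981 × (1 + 0.0041×35.3) = 0.002267 Ω
P = I²R = (184)² × 0.002267 = 76.8 W

76.8 W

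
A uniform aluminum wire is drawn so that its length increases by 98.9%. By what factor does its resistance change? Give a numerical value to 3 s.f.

k = 1 + 98.9/100 = 1.989; volume constant ⇒ A' = A/k, so R' = k²R.
Factor = 3.96

3.96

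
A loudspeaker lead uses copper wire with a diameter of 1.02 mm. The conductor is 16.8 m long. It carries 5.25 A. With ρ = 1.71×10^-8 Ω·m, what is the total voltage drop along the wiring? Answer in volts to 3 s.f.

1.85 V

A = π(d/2)² = π(5.1000e-04 m)² = 8.171e-07 m²
R = ρL/A = (1.71×10^-8)(16.8)/(8.171e-07) = 0.3516 Ω
V = IR = 5.25 × 0.3516 = 1.85 V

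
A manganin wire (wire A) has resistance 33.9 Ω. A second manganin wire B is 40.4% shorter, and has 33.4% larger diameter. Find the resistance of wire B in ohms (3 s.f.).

11.4 Ω

R ∝ L/d², so R_B/R_A = (1 − 40.4/100) × (1 + 33.4/100)⁻²
= 0.596 × 0.5619 = 0.3349
R_B = 0.3349 × 33.9 = 11.4 Ω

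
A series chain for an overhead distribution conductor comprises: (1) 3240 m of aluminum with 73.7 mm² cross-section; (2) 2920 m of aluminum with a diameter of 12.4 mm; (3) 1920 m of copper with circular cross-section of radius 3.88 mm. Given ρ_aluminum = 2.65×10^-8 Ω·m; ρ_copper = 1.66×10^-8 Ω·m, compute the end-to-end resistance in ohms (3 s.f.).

2.48 Ω

Seg 1: A = 73.7 mm² = 7.370e-05 m²
R_1 = (2.65×10^-8)(3240)/(7.370e-05) = 1.165 Ω
Seg 2: A = π(d/2)² = π(6.2000e-03 m)² = 1.208e-04 m²
R_2 = (2.65×10^-8)(2920)/(1.208e-04) = 0.6408 Ω
Seg 3: A = πr² = π(3.8800e-03 m)² = 4.729e-05 m²
R_3 = (1.66×10^-8)(1920)/(4.729e-05) = 0.6739 Ω
R_total = R_1 + R_2 + R_3 = 2.48 Ω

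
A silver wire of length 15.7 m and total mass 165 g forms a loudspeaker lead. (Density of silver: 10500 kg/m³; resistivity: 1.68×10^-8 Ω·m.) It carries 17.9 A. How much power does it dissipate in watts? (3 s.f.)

A = m/(density·L) = 0.165/(10500×15.7) = 1.0009e-06 m²
R = ρL/A = (1.68×10^-8)(15.7)/(1.0009e-06) = 0.2635 Ω
P = I²R = (17.9)² × 0.2635 = 84.4 W

84.4 W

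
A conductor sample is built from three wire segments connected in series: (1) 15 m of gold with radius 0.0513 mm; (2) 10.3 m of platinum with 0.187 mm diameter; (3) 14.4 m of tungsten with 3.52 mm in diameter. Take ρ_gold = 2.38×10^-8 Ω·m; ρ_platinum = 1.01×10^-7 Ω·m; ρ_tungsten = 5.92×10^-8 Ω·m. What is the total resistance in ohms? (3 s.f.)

81.1 Ω

Seg 1: A = πr² = π(5.1300e-05 m)² = 8.268e-09 m²
R_1 = (2.38×10^-8)(15)/(8.268e-09) = 43.18 Ω
Seg 2: A = π(d/2)² = π(9.3500e-05 m)² = 2.746e-08 m²
R_2 = (1.01×10^-7)(10.3)/(2.746e-08) = 37.88 Ω
Seg 3: A = π(d/2)² = π(1.7600e-03 m)² = 9.731e-06 m²
R_3 = (5.92×10^-8)(14.4)/(9.731e-06) = 0.0876 Ω
R_total = R_1 + R_2 + R_3 = 81.1 Ω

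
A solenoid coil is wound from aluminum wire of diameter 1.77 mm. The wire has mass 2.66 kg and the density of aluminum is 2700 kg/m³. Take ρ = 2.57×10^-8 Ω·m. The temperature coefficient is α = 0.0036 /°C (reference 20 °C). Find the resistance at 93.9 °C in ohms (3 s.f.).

5.29 Ω

A = π(d/2)² = π(8.8500e-04 m)² = 2.4606e-06 m²
L = m/(density·A) = 2.66/(2700×2.4606e-06) = 400.4 m
R = ρL/A = (2.57×10^-8)(400.4)/(2.4606e-06) = 4.182 Ω
R(93.9 °C) = 4.182 × (1 + 0.0036×73.9) = 5.29 Ω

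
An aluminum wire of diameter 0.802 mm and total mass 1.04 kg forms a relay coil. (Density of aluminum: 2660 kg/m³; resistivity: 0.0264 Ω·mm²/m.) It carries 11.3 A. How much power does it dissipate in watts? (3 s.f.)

ρ = 0.0264 Ω·mm²/m = 2.64×10^-8 Ω·m
A = π(d/2)² = π(4.0100e-04 m)² = 5.0517e-07 m²
L = m/(density·A) = 1.04/(2660×5.0517e-07) = 774 m
R = ρL/A = (2.64×10^-8)(774)/(5.0517e-07) = 40.45 Ω
P = I²R = (11.3)² × 40.45 = 5160 W

5160 W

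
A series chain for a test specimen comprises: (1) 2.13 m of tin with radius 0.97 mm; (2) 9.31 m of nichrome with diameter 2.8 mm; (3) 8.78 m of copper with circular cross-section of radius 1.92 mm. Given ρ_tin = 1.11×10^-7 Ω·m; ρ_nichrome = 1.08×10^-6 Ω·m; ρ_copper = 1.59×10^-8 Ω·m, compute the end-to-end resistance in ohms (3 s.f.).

Seg 1: A = πr² = π(9.7000e-04 m)² = 2.956e-06 m²
R_1 = (1.11×10^-7)(2.13)/(2.956e-06) = 0.07999 Ω
Seg 2: A = π(d/2)² = π(1.4000e-03 m)² = 6.158e-06 m²
R_2 = (1.08×10^-6)(9.31)/(6.158e-06) = 1.633 Ω
Seg 3: A = πr² = π(1.9200e-03 m)² = 1.158e-05 m²
R_3 = (1.59×10^-8)(8.78)/(1.158e-05) = 0.01205 Ω
R_total = R_1 + R_2 + R_3 = 1.72 Ω

1.72 Ω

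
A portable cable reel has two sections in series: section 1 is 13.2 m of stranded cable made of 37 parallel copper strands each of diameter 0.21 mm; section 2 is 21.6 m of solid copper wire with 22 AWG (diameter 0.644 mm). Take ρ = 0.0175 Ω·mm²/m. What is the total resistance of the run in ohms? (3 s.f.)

1.34 Ω

ρ = 0.0175 Ω·mm²/m = 1.75×10^-8 Ω·m
Section 1: A_strand = π(1.0500e-04)² = 3.464e-08 m²; R₁ = ρL/(N·A_s) = (1.75×10^-8)(13.2)/(37×3.464e-08) = 0.1803 Ω
Section 2: A = π(0.644/2 mm)² = π(3.2200e-04 m)² = 3.257e-07 m²
R₂ = (1.75×10^-8)(21.6)/(3.257e-07) = 1.16 Ω
R = R₁ + R₂ = 1.34 Ω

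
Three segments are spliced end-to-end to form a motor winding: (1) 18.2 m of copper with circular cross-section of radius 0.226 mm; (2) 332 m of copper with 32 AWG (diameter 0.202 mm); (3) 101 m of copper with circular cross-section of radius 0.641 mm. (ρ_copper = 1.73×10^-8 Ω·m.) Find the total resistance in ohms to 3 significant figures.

Seg 1: A = πr² = π(2.2600e-04 m)² = 1.605e-07 m²
R_1 = (1.73×10^-8)(18.2)/(1.605e-07) = 1.962 Ω
Seg 2: A = π(0.202/2 mm)² = π(1.0100e-04 m)² = 3.205e-08 m²
R_2 = (1.73×10^-8)(332)/(3.205e-08) = 179.2 Ω
Seg 3: A = πr² = π(6.4100e-04 m)² = 1.291e-06 m²
R_3 = (1.73×10^-8)(101)/(1.291e-06) = 1.354 Ω
R_total = R_1 + R_2 + R_3 = 183 Ω

183 Ω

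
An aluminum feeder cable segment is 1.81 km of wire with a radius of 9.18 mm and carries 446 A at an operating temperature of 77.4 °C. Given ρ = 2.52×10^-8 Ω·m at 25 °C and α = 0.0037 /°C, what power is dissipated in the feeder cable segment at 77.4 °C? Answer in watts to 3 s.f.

40900 W

A = πr² = π(9.1800e-03 m)² = 2.647e-04 m²
R₍25₎ = ρL/A = (2.52×10^-8)(1810)/(2.647e-04) = 0.1723 Ω
R₍77.4₎ = R₍25₎(1 + αΔT) = 0.1723 × (1 + 0.0037×52.4) = 0.2057 Ω
P = I²R = (446)² × 0.2057 = 40900 W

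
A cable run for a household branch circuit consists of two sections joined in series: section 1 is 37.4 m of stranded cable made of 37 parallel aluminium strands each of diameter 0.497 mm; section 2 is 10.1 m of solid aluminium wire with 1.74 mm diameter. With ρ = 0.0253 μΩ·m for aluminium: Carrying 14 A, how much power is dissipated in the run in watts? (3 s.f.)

46.9 W

ρ = 0.0253 μΩ·m = 2.53×10^-8 Ω·m
Section 1: A_strand = π(2.4850e-04)² = 1.940e-07 m²; R₁ = ρL/(N·A_s) = (2.53×10^-8)(37.4)/(37×1.940e-07) = 0.1318 Ω
Section 2: A = π(d/2)² = π(8.7000e-04 m)² = 2.378e-06 m²
R₂ = (2.53×10^-8)(10.1)/(2.378e-06) = 0.1075 Ω
R = R₁ + R₂ = 0.2393 Ω
P = I²R = (14)² × 0.2393 = 46.9 W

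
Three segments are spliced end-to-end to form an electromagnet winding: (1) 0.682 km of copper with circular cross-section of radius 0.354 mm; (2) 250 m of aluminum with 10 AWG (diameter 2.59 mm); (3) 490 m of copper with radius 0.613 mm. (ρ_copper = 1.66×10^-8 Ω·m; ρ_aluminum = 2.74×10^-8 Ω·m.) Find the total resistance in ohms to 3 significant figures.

Seg 1: A = πr² = π(3.5400e-04 m)² = 3.937e-07 m²
R_1 = (1.66×10^-8)(682)/(3.937e-07) = 28.76 Ω
Seg 2: A = π(2.59/2 mm)² = π(1.2950e-03 m)² = 5.269e-06 m²
R_2 = (2.74×10^-8)(250)/(5.269e-06) = 1.3 Ω
Seg 3: A = πr² = π(6.1300e-04 m)² = 1.181e-06 m²
R_3 = (1.66×10^-8)(490)/(1.181e-06) = 6.89 Ω
R_total = R_1 + R_2 + R_3 = 36.9 Ω

36.9 Ω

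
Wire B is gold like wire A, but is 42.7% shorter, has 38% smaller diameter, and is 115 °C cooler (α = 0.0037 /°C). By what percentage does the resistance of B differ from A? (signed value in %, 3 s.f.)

R ∝ ρL/d² with ρ ∝ (1+αΔT), so R_B/R_A = (1 − 42.7/100) × (1 − 38/100)⁻² × (1 − 0.0037×115)
= 0.573 × 2.602 × 0.5745 = 0.8564
(R_B − R_A)/R_A = 0.8564 − 1 = -14.4%

-14.4%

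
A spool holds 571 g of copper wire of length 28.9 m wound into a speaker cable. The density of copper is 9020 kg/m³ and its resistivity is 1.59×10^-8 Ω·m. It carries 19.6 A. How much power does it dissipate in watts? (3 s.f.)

80.6 W

A = m/(density·L) = 0.571/(9020×28.9) = 2.1904e-06 m²
R = ρL/A = (1.59×10^-8)(28.9)/(2.1904e-06) = 0.2098 Ω
P = I²R = (19.6)² × 0.2098 = 80.6 W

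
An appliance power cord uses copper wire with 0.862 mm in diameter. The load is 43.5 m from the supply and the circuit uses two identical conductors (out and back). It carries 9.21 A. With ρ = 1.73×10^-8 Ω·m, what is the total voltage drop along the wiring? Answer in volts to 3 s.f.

A = π(d/2)² = π(4.3100e-04 m)² = 5.836e-07 m²
Total conductor length (both ways) L = 2 × 43.5 = 87 m
R = ρL/A = (1.73×10^-8)(87)/(5.836e-07) = 2.579 Ω
V = IR = 9.21 × 2.579 = 23.8 V

23.8 V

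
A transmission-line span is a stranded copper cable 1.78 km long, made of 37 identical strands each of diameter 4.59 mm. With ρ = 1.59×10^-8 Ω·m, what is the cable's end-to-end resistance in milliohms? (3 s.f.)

A_strand = π(2.2950e-03 m)² = 1.655e-05 m²
R_strand = ρL/A = (1.59×10^-8)(1780)/(1.655e-05) = 1.71 Ω
R_total = R_strand/N = 1.71/37 = 46.2 mΩ

46.2 mΩ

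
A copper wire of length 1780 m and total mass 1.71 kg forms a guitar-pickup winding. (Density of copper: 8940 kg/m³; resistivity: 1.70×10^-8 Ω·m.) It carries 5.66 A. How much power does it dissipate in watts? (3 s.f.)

9020 W

A = m/(density·L) = 1.71/(8940×1780) = 1.0746e-07 m²
R = ρL/A = (1.70×10^-8)(1780)/(1.0746e-07) = 281.6 Ω
P = I²R = (5.66)² × 281.6 = 9020 W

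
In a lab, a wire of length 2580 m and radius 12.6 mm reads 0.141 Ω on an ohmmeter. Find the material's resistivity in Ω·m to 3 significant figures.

A = πr² = π(1.2600e-02 m)² = 4.988e-04 m²
ρ = RA/L = (0.141)(4.988e-04)/(2580) = 2.73×10^-8 Ω·m

2.73×10^-8 Ω·m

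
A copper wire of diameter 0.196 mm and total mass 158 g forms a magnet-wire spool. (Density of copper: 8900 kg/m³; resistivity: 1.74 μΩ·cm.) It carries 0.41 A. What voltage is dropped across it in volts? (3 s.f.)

139 V

ρ = 1.74 μΩ·cm = 1.74×10^-8 Ω·m
A = π(d/2)² = π(9.8000e-05 m)² = 3.0172e-08 m²
L = m/(density·A) = 0.158/(8900×3.0172e-08) = 588.4 m
R = ρL/A = (1.74×10^-8)(588.4)/(3.0172e-08) = 339.3 Ω
V = IR = 0.41 × 339.3 = 139 V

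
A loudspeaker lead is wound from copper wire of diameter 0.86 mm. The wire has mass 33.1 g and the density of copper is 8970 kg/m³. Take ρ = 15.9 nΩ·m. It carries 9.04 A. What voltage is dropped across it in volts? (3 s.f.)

ρ = 15.9 nΩ·m = 1.59×10^-8 Ω·m
A = π(d/2)² = π(4.3000e-04 m)² = 5.8088e-07 m²
L = m/(density·A) = 0.0331/(8970×5.8088e-07) = 6.353 m
R = ρL/A = (1.59×10^-8)(6.353)/(5.8088e-07) = 0.1739 Ω
V = IR = 9.04 × 0.1739 = 1.57 V

1.57 V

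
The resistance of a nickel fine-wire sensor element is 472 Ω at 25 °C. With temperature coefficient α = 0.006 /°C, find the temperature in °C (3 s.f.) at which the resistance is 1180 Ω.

R = R₀(1 + α(T − T₀)) ⇒ T = T₀ + (R/R₀ − 1)/α
T = 25 + (1180/472 − 1)/0.006 = 25 + (1.5)/0.006 = 275 °C

275 °C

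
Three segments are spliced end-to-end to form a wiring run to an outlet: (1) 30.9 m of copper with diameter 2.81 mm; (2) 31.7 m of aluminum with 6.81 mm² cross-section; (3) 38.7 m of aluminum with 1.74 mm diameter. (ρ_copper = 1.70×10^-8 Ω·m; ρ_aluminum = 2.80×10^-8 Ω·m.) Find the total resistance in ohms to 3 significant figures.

Seg 1: A = π(d/2)² = π(1.4050e-03 m)² = 6.202e-06 m²
R_1 = (1.70×10^-8)(30.9)/(6.202e-06) = 0.0847 Ω
Seg 2: A = 6.81 mm² = 6.810e-06 m²
R_2 = (2.80×10^-8)(31.7)/(6.810e-06) = 0.1303 Ω
Seg 3: A = π(d/2)² = π(8.7000e-04 m)² = 2.378e-06 m²
R_3 = (2.80×10^-8)(38.7)/(2.378e-06) = 0.4557 Ω
R_total = R_1 + R_2 + R_3 = 0.671 Ω

0.671 Ω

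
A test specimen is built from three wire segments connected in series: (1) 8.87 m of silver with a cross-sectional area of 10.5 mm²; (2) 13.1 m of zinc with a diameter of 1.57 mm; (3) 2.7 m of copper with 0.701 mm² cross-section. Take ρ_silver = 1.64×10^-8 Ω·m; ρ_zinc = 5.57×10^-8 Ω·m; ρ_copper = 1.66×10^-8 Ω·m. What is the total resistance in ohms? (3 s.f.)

0.455 Ω

Seg 1: A = 10.5 mm² = 1.050e-05 m²
R_1 = (1.64×10^-8)(8.87)/(1.050e-05) = 0.01385 Ω
Seg 2: A = π(d/2)² = π(7.8500e-04 m)² = 1.936e-06 m²
R_2 = (5.57×10^-8)(13.1)/(1.936e-06) = 0.3769 Ω
Seg 3: A = 0.701 mm² = 7.010e-07 m²
R_3 = (1.66×10^-8)(2.7)/(7.010e-07) = 0.06394 Ω
R_total = R_1 + R_2 + R_3 = 0.455 Ω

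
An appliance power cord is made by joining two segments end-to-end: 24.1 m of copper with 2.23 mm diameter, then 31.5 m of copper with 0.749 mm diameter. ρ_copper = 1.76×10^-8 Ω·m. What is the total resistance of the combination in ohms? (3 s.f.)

Segment 1: A = π(d/2)² = π(1.1150e-03 m)² = 3.906e-06 m²
R₁ = ρL/A = (1.76×10^-8)(24.1)/(3.906e-06) = 0.1086 Ω
Segment 2: A = π(d/2)² = π(3.7450e-04 m)² = 4.406e-07 m²
R₂ = (1.76×10^-8)(31.5)/(4.406e-07) = 1.258 Ω
R = R₁ + R₂ = 1.37 Ω

1.37 Ω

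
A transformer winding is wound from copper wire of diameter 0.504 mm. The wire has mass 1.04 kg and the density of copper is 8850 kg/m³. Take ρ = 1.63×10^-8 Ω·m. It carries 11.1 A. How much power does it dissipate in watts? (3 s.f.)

5930 W

A = π(d/2)² = π(2.5200e-04 m)² = 1.9950e-07 m²
L = m/(density·A) = 1.04/(8850×1.9950e-07) = 589 m
R = ρL/A = (1.63×10^-8)(589)/(1.9950e-07) = 48.13 Ω
P = I²R = (11.1)² × 48.13 = 5930 W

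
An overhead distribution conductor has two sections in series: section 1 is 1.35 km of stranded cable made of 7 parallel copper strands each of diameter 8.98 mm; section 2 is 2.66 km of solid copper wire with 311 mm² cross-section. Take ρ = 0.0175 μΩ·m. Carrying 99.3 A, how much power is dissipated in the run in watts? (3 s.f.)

2000 W

ρ = 0.0175 μΩ·m = 1.75×10^-8 Ω·m
Section 1: A_strand = π(4.4900e-03)² = 6.333e-05 m²; R₁ = ρL/(N·A_s) = (1.75×10^-8)(1350)/(7×6.333e-05) = 0.05329 Ω
Section 2: A = 311 mm² = 3.110e-04 m²
R₂ = (1.75×10^-8)(2660)/(3.110e-04) = 0.1497 Ω
R = R₁ + R₂ = 0.203 Ω
P = I²R = (99.3)² × 0.203 = 2000 W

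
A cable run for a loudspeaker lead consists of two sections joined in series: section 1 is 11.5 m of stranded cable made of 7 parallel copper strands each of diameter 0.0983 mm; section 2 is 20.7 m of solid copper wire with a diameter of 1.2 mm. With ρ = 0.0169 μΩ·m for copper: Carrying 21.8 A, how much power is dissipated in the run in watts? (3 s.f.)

ρ = 0.0169 μΩ·m = 1.69×10^-8 Ω·m
Section 1: A_strand = π(4.9150e-05)² = 7.589e-09 m²; R₁ = ρL/(N·A_s) = (1.69×10^-8)(11.5)/(7×7.589e-09) = 3.658 Ω
Section 2: A = π(d/2)² = π(6.0000e-04 m)² = 1.131e-06 m²
R₂ = (1.69×10^-8)(20.7)/(1.131e-06) = 0.3093 Ω
R = R₁ + R₂ = 3.968 Ω
P = I²R = (21.8)² × 3.968 = 1890 W

1890 W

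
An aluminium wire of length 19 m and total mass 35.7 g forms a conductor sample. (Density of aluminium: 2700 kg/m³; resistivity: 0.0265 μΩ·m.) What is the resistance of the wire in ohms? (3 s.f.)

ρ = 0.0265 μΩ·m = 2.65×10^-8 Ω·m
A = m/(density·L) = 0.0357/(2700×19) = 6.9591e-07 m²
R = ρL/A = (2.65×10^-8)(19)/(6.9591e-07) = 0.724 Ω

0.724 Ω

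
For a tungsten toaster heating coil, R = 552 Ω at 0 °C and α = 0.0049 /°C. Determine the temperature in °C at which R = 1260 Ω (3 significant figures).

262 °C

R = R₀(1 + α(T − T₀)) ⇒ T = T₀ + (R/R₀ − 1)/α
T = 0 + (1260/552 − 1)/0.0049 = 0 + (1.283)/0.0049 = 262 °C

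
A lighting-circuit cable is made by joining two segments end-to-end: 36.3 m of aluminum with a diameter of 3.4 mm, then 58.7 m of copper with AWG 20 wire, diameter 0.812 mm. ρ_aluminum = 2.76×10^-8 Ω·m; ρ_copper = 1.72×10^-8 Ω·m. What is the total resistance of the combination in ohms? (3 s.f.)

2.06 Ω

Segment 1: A = π(d/2)² = π(1.7000e-03 m)² = 9.079e-06 m²
R₁ = ρL/A = (2.76×10^-8)(36.3)/(9.079e-06) = 0.1103 Ω
Segment 2: A = π(0.812/2 mm)² = π(4.0600e-04 m)² = 5.178e-07 m²
R₂ = (1.72×10^-8)(58.7)/(5.178e-07) = 1.95 Ω
R = R₁ + R₂ = 2.06 Ω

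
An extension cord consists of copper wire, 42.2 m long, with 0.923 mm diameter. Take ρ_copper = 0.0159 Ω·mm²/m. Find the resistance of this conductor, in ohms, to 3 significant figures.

1.00 Ω

ρ = 0.0159 Ω·mm²/m = 1.59×10^-8 Ω·m
A = π(d/2)² = π(4.6150e-04 m)² = 6.691e-07 m²
R = ρL/A = (1.59×10^-8)(42.2 m)/(6.691e-07 m²) = 1.00 Ω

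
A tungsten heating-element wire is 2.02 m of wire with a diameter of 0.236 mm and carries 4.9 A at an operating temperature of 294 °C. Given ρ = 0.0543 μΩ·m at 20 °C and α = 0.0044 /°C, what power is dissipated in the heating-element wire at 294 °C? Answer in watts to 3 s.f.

133 W

ρ = 0.0543 μΩ·m = 5.43×10^-8 Ω·m
A = π(d/2)² = π(1.1800e-04 m)² = 4.374e-08 m²
R₍20₎ = ρL/A = (5.43×10^-8)(2.02)/(4.374e-08) = 2.507 Ω
R₍294₎ = R₍20₎(1 + αΔT) = 2.507 × (1 + 0.0044×274) = 5.53 Ω
P = I²R = (4.9)² × 5.53 = 133 W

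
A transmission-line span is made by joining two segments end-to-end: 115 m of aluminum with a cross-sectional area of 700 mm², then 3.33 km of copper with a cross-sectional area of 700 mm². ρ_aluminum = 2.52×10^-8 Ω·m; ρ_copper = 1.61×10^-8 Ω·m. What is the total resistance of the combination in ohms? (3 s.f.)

Segment 1: A = 700 mm² = 7.000e-04 m²
R₁ = ρL/A = (2.52×10^-8)(115)/(7.000e-04) = 0.00414 Ω
R₂ = (1.61×10^-8)(3330)/(7.000e-04) = 0.07659 Ω
R = R₁ + R₂ = 0.0807 Ω

0.0807 Ω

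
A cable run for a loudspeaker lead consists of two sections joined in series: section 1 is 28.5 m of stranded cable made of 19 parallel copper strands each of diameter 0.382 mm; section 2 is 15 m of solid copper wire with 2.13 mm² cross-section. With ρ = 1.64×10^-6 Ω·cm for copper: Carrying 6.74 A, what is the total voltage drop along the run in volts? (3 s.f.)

ρ = 1.64×10^-6 Ω·cm = 1.64×10^-8 Ω·m
Section 1: A_strand = π(1.9100e-04)² = 1.146e-07 m²; R₁ = ρL/(N·A_s) = (1.64×10^-8)(28.5)/(19×1.146e-07) = 0.2146 Ω
Section 2: A = 2.13 mm² = 2.130e-06 m²
R₂ = (1.64×10^-8)(15)/(2.130e-06) = 0.1155 Ω
R = R₁ + R₂ = 0.3301 Ω
V = IR = 6.74 × 0.3301 = 2.23 V

2.23 V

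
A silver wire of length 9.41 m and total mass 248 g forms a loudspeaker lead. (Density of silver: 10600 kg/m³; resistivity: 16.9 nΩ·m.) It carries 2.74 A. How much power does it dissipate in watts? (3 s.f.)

0.480 W

ρ = 16.9 nΩ·m = 1.69×10^-8 Ω·m
A = m/(density·L) = 0.248/(10600×9.41) = 2.4863e-06 m²
R = ρL/A = (1.69×10^-8)(9.41)/(2.4863e-06) = 0.06396 Ω
P = I²R = (2.74)² × 0.06396 = 0.480 W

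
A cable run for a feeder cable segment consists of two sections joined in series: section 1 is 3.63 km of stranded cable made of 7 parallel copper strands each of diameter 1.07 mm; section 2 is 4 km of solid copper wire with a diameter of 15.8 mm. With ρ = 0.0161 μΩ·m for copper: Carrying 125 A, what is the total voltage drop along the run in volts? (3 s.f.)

1200 V

ρ = 0.0161 μΩ·m = 1.61×10^-8 Ω·m
Section 1: A_strand = π(5.3500e-04)² = 8.992e-07 m²; R₁ = ρL/(N·A_s) = (1.61×10^-8)(3630)/(7×8.992e-07) = 9.285 Ω
Section 2: A = π(d/2)² = π(7.9000e-03 m)² = 1.961e-04 m²
R₂ = (1.61×10^-8)(4000)/(1.961e-04) = 0.3285 Ω
R = R₁ + R₂ = 9.613 Ω
V = IR = 125 × 9.613 = 1200 V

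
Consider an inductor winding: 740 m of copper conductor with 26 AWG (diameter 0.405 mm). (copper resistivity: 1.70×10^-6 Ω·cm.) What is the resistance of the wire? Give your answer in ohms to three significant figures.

ρ = 1.70×10^-6 Ω·cm = 1.70×10^-8 Ω·m
A = π(0.405/2 mm)² = π(2.0250e-04 m)² = 1.288e-07 m²
R = ρL/A = (1.70×10^-8)(740 m)/(1.288e-07 m²) = 97.7 Ω

97.7 Ω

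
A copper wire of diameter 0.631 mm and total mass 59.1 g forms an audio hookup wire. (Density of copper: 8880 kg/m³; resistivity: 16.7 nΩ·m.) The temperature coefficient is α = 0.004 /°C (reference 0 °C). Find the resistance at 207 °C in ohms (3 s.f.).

2.08 Ω

ρ = 16.7 nΩ·m = 1.67×10^-8 Ω·m
A = π(d/2)² = π(3.1550e-04 m)² = 3.1271e-07 m²
L = m/(density·A) = 0.0591/(8880×3.1271e-07) = 21.28 m
R = ρL/A = (1.67×10^-8)(21.28)/(3.1271e-07) = 1.137 Ω
R(207 °C) = 1.137 × (1 + 0.004×207) = 2.08 Ω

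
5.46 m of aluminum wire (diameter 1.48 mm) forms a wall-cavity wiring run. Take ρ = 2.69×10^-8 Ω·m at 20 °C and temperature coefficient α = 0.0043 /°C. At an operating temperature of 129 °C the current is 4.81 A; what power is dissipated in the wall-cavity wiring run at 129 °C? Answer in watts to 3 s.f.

A = π(d/2)² = π(7.4000e-04 m)² = 1.720e-06 m²
R₍20₎ = ρL/A = (2.69×10^-8)(5.46)/(1.720e-06) = 0.08538 Ω
R₍129₎ = R₍20₎(1 + αΔT) = 0.08538 × (1 + 0.0043×109) = 0.1254 Ω
P = I²R = (4.81)² × 0.1254 = 2.90 W

2.90 W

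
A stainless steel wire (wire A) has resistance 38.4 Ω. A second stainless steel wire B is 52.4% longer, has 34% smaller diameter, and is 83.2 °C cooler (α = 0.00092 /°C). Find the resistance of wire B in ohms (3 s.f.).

R ∝ ρL/d² with ρ ∝ (1+αΔT), so R_B/R_A = (1 + 52.4/100) × (1 − 34/100)⁻² × (1 − 0.00092×83.2)
= 1.524 × 2.296 × 0.9235 = 3.231
R_B = 3.231 × 38.4 = 124 Ω

124 Ω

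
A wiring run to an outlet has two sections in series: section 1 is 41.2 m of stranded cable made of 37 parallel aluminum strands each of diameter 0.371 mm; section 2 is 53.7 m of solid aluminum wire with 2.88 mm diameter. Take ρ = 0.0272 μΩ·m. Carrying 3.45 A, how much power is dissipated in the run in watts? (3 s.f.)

6.00 W

ρ = 0.0272 μΩ·m = 2.72×10^-8 Ω·m
Section 1: A_strand = π(1.8550e-04)² = 1.081e-07 m²; R₁ = ρL/(N·A_s) = (2.72×10^-8)(41.2)/(37×1.081e-07) = 0.2802 Ω
Section 2: A = π(d/2)² = π(1.4400e-03 m)² = 6.514e-06 m²
R₂ = (2.72×10^-8)(53.7)/(6.514e-06) = 0.2242 Ω
R = R₁ + R₂ = 0.5044 Ω
P = I²R = (3.45)² × 0.5044 = 6.00 W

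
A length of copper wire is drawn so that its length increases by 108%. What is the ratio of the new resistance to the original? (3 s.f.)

4.33

k = 1 + 108/100 = 2.08; volume constant ⇒ A' = A/k, so R' = k²R.
Factor = 4.33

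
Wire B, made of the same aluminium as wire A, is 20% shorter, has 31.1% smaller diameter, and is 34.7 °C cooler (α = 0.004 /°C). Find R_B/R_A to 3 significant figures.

R ∝ ρL/d² with ρ ∝ (1+αΔT), so R_B/R_A = (1 − 20/100) × (1 − 31.1/100)⁻² × (1 − 0.004×34.7)
= 0.8 × 2.107 × 0.8612 = 1.45

1.45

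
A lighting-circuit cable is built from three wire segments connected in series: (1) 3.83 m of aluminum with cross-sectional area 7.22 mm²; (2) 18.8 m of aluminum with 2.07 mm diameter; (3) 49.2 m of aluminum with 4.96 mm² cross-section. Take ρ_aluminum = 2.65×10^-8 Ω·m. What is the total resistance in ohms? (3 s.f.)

Seg 1: A = 7.22 mm² = 7.220e-06 m²
R_1 = (2.65×10^-8)(3.83)/(7.220e-06) = 0.01406 Ω
Seg 2: A = π(d/2)² = π(1.0350e-03 m)² = 3.365e-06 m²
R_2 = (2.65×10^-8)(18.8)/(3.365e-06) = 0.148 Ω
Seg 3: A = 4.96 mm² = 4.960e-06 m²
R_3 = (2.65×10^-8)(49.2)/(4.960e-06) = 0.2629 Ω
R_total = R_1 + R_2 + R_3 = 0.425 Ω

0.425 Ω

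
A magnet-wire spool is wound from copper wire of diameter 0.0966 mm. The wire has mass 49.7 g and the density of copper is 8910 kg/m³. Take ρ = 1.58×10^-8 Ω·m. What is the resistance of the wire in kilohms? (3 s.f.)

1.64 kΩ

A = π(d/2)² = π(4.8300e-05 m)² = 7.3290e-09 m²
L = m/(density·A) = 0.0497/(8910×7.3290e-09) = 761.1 m
R = ρL/A = (1.58×10^-8)(761.1)/(7.3290e-09) = 1.64 kΩ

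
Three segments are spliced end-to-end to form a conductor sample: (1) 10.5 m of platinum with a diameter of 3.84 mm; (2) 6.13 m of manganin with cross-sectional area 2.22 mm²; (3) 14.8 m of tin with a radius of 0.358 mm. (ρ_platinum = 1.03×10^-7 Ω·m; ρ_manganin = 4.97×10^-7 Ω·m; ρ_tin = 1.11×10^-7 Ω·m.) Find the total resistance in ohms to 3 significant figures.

5.55 Ω

Seg 1: A = π(d/2)² = π(1.9200e-03 m)² = 1.158e-05 m²
R_1 = (1.03×10^-7)(10.5)/(1.158e-05) = 0.09338 Ω
Seg 2: A = 2.22 mm² = 2.220e-06 m²
R_2 = (4.97×10^-7)(6.13)/(2.220e-06) = 1.372 Ω
Seg 3: A = πr² = π(3.5800e-04 m)² = 4.026e-07 m²
R_3 = (1.11×10^-7)(14.8)/(4.026e-07) = 4.08 Ω
R_total = R_1 + R_2 + R_3 = 5.55 Ω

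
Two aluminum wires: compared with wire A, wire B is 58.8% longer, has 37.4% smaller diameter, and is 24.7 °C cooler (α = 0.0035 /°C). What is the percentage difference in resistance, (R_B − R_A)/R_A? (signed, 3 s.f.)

R ∝ ρL/d² with ρ ∝ (1+αΔT), so R_B/R_A = (1 + 58.8/100) × (1 − 37.4/100)⁻² × (1 − 0.0035×24.7)
= 1.588 × 2.552 × 0.9135 = 3.702
(R_B − R_A)/R_A = 3.702 − 1 = 270%

270%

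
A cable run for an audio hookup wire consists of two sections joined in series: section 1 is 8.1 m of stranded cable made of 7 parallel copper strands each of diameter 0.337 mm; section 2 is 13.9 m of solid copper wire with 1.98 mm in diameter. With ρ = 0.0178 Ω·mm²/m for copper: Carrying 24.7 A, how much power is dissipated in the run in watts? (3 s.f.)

190 W

ρ = 0.0178 Ω·mm²/m = 1.78×10^-8 Ω·m
Section 1: A_strand = π(1.6850e-04)² = 8.920e-08 m²; R₁ = ρL/(N·A_s) = (1.78×10^-8)(8.1)/(7×8.920e-08) = 0.2309 Ω
Section 2: A = π(d/2)² = π(9.9000e-04 m)² = 3.079e-06 m²
R₂ = (1.78×10^-8)(13.9)/(3.079e-06) = 0.08036 Ω
R = R₁ + R₂ = 0.3113 Ω
P = I²R = (24.7)² × 0.3113 = 190 W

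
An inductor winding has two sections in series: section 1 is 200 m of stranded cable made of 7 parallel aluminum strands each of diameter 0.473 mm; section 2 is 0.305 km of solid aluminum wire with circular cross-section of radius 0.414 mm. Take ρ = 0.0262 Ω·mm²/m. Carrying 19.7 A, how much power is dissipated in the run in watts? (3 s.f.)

7410 W

ρ = 0.0262 Ω·mm²/m = 2.62×10^-8 Ω·m
Section 1: A_strand = π(2.3650e-04)² = 1.757e-07 m²; R₁ = ρL/(N·A_s) = (2.62×10^-8)(200)/(7×1.757e-07) = 4.26 Ω
Section 2: A = πr² = π(4.1400e-04 m)² = 5.385e-07 m²
R₂ = (2.62×10^-8)(305)/(5.385e-07) = 14.84 Ω
R = R₁ + R₂ = 19.1 Ω
P = I²R = (19.7)² × 19.1 = 7410 W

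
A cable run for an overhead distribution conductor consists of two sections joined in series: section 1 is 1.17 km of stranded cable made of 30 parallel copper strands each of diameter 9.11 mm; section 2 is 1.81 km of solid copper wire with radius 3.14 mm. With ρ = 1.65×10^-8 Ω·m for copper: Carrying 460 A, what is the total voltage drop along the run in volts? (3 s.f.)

448 V

Section 1: A_strand = π(4.5550e-03)² = 6.518e-05 m²; R₁ = ρL/(N·A_s) = (1.65×10^-8)(1170)/(30×6.518e-05) = 0.009872 Ω
Section 2: A = πr² = π(3.1400e-03 m)² = 3.097e-05 m²
R₂ = (1.65×10^-8)(1810)/(3.097e-05) = 0.9642 Ω
R = R₁ + R₂ = 0.974 Ω
V = IR = 460 × 0.974 = 448 V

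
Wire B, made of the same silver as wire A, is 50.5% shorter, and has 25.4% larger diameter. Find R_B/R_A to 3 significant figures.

0.315

R ∝ L/d², so R_B/R_A = (1 − 50.5/100) × (1 + 25.4/100)⁻²
= 0.495 × 0.6359 = 0.315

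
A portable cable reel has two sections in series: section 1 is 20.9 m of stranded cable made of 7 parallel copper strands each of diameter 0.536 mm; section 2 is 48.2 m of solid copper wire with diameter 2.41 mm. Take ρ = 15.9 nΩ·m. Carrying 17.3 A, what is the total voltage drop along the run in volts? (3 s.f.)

ρ = 15.9 nΩ·m = 1.59×10^-8 Ω·m
Section 1: A_strand = π(2.6800e-04)² = 2.256e-07 m²; R₁ = ρL/(N·A_s) = (1.59×10^-8)(20.9)/(7×2.256e-07) = 0.2104 Ω
Section 2: A = π(d/2)² = π(1.2050e-03 m)² = 4.562e-06 m²
R₂ = (1.59×10^-8)(48.2)/(4.562e-06) = 0.168 Ω
R = R₁ + R₂ = 0.3784 Ω
V = IR = 17.3 × 0.3784 = 6.55 V

6.55 V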